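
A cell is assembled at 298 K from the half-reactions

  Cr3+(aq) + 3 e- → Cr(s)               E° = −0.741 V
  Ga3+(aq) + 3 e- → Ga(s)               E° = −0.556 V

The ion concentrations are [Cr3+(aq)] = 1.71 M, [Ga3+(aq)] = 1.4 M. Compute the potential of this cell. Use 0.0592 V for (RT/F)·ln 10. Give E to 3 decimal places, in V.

+0.183 V

The Ga³⁺/Ga couple has the more positive E°, so it is the cathode; Cr³⁺/Cr is the anode.
The standard potential is −0.556 − (−0.741) = +0.185 V and the balanced reaction transfers n = 3 electrons.
Balancing gives Ga3+(aq) + Cr(s) → Ga(s) + Cr3+(aq); hence Q = [Cr3+(aq)] / [Ga3+(aq)] = 1.22 (log Q = 0.087).
E = E° − (0.0592/n)·log Q = +0.185 − (0.0592/3)(0.087) = +0.183 V.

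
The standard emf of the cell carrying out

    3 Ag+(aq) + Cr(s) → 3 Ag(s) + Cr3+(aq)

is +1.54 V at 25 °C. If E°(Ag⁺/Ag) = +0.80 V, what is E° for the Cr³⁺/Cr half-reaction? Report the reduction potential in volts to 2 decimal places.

In the reaction as written the Ag⁺/Ag couple is reduced (cathode) and Cr³⁺/Cr is oxidized (anode), so E°cell = E°(Ag⁺/Ag) − E°(Cr³⁺/Cr).
E°(Cr³⁺/Cr) = E°(cathode) − E°cell = +0.80 − (+1.54) = −0.74 V.

−0.74 V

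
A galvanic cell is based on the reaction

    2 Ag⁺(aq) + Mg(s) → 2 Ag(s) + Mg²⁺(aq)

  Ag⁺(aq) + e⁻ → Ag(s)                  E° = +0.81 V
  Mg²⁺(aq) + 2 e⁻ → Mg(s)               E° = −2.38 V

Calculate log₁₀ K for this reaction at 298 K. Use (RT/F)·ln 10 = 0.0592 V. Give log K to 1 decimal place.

The Ag⁺/Ag couple is reduced (cathode); E°cell = +0.81 − (−2.38) = +3.19 V with n = 2.
At equilibrium E = 0, so log K = nE°cell / 0.0592 = (2)(+3.19) / 0.0592 = 107.8.

log K = 107.8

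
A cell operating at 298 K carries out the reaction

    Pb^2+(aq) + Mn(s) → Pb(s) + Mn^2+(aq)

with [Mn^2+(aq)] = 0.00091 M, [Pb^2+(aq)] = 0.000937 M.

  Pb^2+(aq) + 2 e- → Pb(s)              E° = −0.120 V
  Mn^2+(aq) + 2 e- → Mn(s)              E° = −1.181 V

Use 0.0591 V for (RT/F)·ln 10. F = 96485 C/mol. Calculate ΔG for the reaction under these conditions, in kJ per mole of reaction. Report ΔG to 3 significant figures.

With Pb²⁺/Pb reduced at the cathode, E°cell = −0.120 − (−1.181) = +1.061 V and n = 2.
Here Q = [Mn^2+(aq)] / [Pb^2+(aq)] = 0.971 (log Q = −0.013), giving E = +1.061 − (0.0591/2)·(−0.013) = +1.0614 V.
Finally ΔG = −nFE = −(2)(96485 C/mol)(+1.0614 V) = −205 kJ/mol.

−205 kJ/mol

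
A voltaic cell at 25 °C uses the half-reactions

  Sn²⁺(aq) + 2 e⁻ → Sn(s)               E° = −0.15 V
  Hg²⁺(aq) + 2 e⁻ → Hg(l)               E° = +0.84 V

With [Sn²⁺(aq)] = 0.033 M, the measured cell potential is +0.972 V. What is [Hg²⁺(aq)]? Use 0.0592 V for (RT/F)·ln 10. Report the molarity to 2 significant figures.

Hg²⁺/Hg is the cathode (higher E°); E°cell = +0.84 − (−0.15) = +0.99 V with n = 2.
Since E = E° − (0.0592/n)·log Q, log Q = n(E° − E)/0.0592 = 0.608.
For Hg²⁺(aq) + Sn(s) → Hg(l) + Sn²⁺(aq), the reaction quotient is Q = [Sn²⁺(aq)] / [Hg²⁺(aq)].
Substituting the known concentrations and solving, log [Hg²⁺(aq)] = −2.089 and [Hg²⁺(aq)] = 0.0081 M.

0.0081 M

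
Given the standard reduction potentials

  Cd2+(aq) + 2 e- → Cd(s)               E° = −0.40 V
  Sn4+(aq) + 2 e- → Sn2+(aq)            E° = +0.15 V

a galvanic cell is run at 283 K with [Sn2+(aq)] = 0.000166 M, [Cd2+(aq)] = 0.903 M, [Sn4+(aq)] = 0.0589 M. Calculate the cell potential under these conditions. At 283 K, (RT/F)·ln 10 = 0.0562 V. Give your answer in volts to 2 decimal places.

Sn⁴⁺/Sn²⁺ is reduced (cathode, E° = +0.15 V) and Cd²⁺/Cd is oxidized (anode).
The standard potential is +0.15 − (−0.40) = +0.55 V and the balanced reaction transfers n = 2 electrons.
For the overall reaction Sn4+(aq) + Cd(s) → Sn2+(aq) + Cd2+(aq), Q = ([Sn2+(aq)]·[Cd2+(aq)]) / [Sn4+(aq)] = 0.00254, giving log Q = −2.594.
By the Nernst equation, E = +0.55 − (0.0562/2)·(−2.594) = +0.62 V.

+0.62 V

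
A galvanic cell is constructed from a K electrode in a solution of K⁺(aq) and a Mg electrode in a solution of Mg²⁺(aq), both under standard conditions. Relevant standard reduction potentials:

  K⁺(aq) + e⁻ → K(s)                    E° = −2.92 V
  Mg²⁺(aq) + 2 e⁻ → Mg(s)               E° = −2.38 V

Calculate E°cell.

+0.54 V

The Mg²⁺/Mg couple has the higher E°, so Mg ion is reduced (cathode) and K is oxidized (anode).
E°cell = E°(cathode) − E°(anode) = −2.38 − (−2.92) = +0.54 V.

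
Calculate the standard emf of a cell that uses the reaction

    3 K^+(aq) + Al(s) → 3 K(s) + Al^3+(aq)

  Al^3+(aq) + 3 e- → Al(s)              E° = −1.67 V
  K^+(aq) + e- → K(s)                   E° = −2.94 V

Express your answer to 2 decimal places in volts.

In the reaction as written, K^+(aq) is reduced (cathode) and Al^3+(aq) is produced by oxidation at the anode.
E°cell = E°(cathode) − E°(anode) = −2.94 − (−1.67) = −1.27 V.
The negative E°cell means the reaction is non-spontaneous in the direction written.

−1.27 V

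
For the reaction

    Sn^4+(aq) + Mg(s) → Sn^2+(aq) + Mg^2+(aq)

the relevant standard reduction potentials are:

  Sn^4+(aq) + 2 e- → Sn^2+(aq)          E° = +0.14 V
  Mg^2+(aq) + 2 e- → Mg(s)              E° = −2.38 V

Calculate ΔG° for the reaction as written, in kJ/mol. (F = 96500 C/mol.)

−486 kJ/mol

In the reaction as written Sn^4+(aq) is reduced, so the Sn⁴⁺/Sn²⁺ couple is the cathode and Mg²⁺/Mg is the anode.
E°cell = +0.14 − (−2.38) = +2.52 V; balancing electrons gives n = 2.
ΔG° = −nFE°cell = −(2)(96500)(+2.52) J/mol = −486 kJ/mol.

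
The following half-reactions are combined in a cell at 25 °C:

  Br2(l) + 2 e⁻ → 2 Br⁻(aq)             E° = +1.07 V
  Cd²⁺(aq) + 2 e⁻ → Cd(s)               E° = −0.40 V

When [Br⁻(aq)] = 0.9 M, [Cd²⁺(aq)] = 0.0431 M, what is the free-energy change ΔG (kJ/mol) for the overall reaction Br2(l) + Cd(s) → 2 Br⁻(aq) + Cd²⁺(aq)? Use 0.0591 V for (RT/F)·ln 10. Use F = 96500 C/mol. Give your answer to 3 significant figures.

With Br₂/Br⁻ reduced at the cathode, E°cell = +1.07 − (−0.40) = +1.47 V and n = 2.
The reaction quotient is [Br⁻(aq)]^2·[Cd²⁺(aq)] = 0.0349; by Nernst, E = +1.47 − (0.0591/2)(−1.457) = +1.5131 V.
Then ΔG = −nFE = −2 × 96500 × +1.5131 J/mol = −292 kJ/mol.

−292 kJ/mol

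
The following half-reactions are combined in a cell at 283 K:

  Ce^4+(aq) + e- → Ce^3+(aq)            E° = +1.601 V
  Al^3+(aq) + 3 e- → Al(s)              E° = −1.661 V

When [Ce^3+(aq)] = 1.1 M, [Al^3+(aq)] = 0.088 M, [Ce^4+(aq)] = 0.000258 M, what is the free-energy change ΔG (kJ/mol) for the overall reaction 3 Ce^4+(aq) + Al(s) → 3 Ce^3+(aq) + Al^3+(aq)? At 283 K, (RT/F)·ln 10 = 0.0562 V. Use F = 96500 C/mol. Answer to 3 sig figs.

−891 kJ/mol

With Ce⁴⁺/Ce³⁺ reduced at the cathode, E°cell = +1.601 − (−1.661) = +3.262 V and n = 3.
The reaction quotient is ([Ce^3+(aq)]^3·[Al^3+(aq)]) / [Ce^4+(aq)]^3 = 6.82×10^9; by Nernst, E = +3.262 − (0.0562/3)(9.834) = +3.0778 V.
Then ΔG = −nFE = −3 × 96500 × +3.0778 J/mol = −891 kJ/mol.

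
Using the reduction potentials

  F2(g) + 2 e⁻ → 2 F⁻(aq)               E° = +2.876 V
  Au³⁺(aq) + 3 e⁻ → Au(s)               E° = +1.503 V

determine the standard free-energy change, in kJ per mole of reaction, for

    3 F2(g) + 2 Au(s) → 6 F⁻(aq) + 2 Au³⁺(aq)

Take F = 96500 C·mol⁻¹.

In the reaction as written F2(g) is reduced, so the F₂/F⁻ couple is the cathode and Au³⁺/Au is the anode.
E°cell = +2.876 − (+1.503) = +1.373 V; balancing electrons gives n = 6.
ΔG° = −nFE°cell = −(6)(96500)(+1.373) J/mol = −795 kJ/mol.

−795 kJ/mol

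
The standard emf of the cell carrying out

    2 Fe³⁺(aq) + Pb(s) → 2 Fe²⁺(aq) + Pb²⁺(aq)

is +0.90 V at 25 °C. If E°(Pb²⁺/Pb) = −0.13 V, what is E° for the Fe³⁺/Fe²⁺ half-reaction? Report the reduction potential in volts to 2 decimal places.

In the reaction as written the Fe³⁺/Fe²⁺ couple is reduced (cathode) and Pb²⁺/Pb is oxidized (anode), so E°cell = E°(Fe³⁺/Fe²⁺) − E°(Pb²⁺/Pb).
E°(Fe³⁺/Fe²⁺) = E°cell + E°(anode) = +0.90 + (−0.13) = +0.77 V.

+0.77 V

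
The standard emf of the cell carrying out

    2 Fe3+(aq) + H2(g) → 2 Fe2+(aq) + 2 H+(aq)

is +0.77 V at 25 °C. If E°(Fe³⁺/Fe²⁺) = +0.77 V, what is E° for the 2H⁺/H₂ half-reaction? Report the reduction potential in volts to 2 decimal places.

In the reaction as written the Fe³⁺/Fe²⁺ couple is reduced (cathode) and 2H⁺/H₂ is oxidized (anode), so E°cell = E°(Fe³⁺/Fe²⁺) − E°(2H⁺/H₂).
E°(2H⁺/H₂) = E°(cathode) − E°cell = +0.77 − (+0.77) = +0.00 V.

+0.00 V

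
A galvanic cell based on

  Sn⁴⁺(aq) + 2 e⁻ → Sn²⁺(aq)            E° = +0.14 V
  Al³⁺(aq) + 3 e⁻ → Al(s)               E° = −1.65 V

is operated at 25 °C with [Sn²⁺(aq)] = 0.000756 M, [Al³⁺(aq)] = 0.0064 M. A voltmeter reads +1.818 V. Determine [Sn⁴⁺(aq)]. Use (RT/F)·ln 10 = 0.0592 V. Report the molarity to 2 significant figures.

0.00023 M

With Sn⁴⁺/Sn²⁺ at the cathode and Al³⁺/Al at the anode, E°cell = +0.14 − (−1.65) = +1.79 V (n = 6).
Since E = E° − (0.0592/n)·log Q, log Q = n(E° − E)/0.0592 = −2.838.
The balanced reaction is 3 Sn⁴⁺(aq) + 2 Al(s) → 3 Sn²⁺(aq) + 2 Al³⁺(aq), so Q = ([Sn²⁺(aq)]^3·[Al³⁺(aq)]^2) / [Sn⁴⁺(aq)]^3.
Isolating [Sn⁴⁺(aq)] in Q = 10^{−2.838} yields log [Sn⁴⁺(aq)] = −3.638, i.e. 0.00023 M.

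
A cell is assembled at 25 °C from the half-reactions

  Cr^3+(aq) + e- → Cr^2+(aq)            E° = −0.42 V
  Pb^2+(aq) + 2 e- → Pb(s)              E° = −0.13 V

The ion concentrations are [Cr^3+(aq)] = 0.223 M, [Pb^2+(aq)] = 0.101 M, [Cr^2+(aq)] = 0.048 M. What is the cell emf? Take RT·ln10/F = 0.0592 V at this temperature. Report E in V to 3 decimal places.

Since E°(Pb²⁺/Pb) > E°(Cr³⁺/Cr²⁺), Pb²⁺/Pb serves as the cathode.
E°cell = −0.13 − (−0.42) = +0.29 V, with n = 2 electrons transferred.
For the overall reaction Pb^2+(aq) + 2 Cr^2+(aq) → Pb(s) + 2 Cr^3+(aq), Q = [Cr^3+(aq)]^2 / ([Pb^2+(aq)]·[Cr^2+(aq)]^2) = 214, giving log Q = 2.330.
E = E° − (0.0592/n)·log Q = +0.29 − (0.0592/2)(2.330) = +0.221 V.

+0.221 V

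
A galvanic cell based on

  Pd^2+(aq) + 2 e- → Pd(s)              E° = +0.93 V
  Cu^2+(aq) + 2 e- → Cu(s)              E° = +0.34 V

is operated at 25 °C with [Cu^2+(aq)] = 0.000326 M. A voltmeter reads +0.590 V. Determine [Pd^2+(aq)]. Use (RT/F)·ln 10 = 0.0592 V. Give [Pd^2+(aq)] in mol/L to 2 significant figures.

The Pd²⁺/Pd couple has the larger reduction potential, so it is the cathode: E°cell = +0.93 − (+0.34) = +0.59 V and n = 2.
From the Nernst equation, log Q = n(E° − E)/0.0592 = 2·(+0.59 − (+0.590))/0.0592 = 0.000.
The balanced reaction is Pd^2+(aq) + Cu(s) → Pd(s) + Cu^2+(aq), so Q = [Cu^2+(aq)] / [Pd^2+(aq)].
Solving for the unknown gives log [Pd^2+(aq)] = −3.487, so [Pd^2+(aq)] ≈ 0.00033 M.

0.00033 M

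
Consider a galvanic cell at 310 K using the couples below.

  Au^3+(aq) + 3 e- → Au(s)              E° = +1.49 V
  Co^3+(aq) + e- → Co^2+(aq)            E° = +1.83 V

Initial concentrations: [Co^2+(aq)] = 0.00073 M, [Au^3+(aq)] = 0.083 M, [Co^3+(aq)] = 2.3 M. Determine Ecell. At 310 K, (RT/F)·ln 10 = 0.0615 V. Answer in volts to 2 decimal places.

+0.58 V

Since E°(Co³⁺/Co²⁺) > E°(Au³⁺/Au), Co³⁺/Co²⁺ serves as the cathode.
The standard potential is +1.83 − (+1.49) = +0.34 V and the balanced reaction transfers n = 3 electrons.
Balancing gives 3 Co^3+(aq) + Au(s) → 3 Co^2+(aq) + Au^3+(aq); hence Q = ([Co^2+(aq)]^3·[Au^3+(aq)]) / [Co^3+(aq)]^3 = 2.65×10^−12 (log Q = −11.576).
By the Nernst equation, E = +0.34 − (0.0615/3)·(−11.576) = +0.58 V.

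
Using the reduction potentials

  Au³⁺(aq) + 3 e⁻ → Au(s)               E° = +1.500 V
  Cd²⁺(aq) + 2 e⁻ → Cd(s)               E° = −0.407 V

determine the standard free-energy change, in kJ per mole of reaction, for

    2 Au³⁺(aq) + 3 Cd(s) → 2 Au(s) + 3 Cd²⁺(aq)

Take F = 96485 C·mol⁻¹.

In the reaction as written Au³⁺(aq) is reduced, so the Au³⁺/Au couple is the cathode and Cd²⁺/Cd is the anode.
E°cell = +1.500 − (−0.407) = +1.907 V; balancing electrons gives n = 6.
ΔG° = −nFE°cell = −(6)(96485)(+1.907) J/mol = −1104 kJ/mol.

−1104 kJ/mol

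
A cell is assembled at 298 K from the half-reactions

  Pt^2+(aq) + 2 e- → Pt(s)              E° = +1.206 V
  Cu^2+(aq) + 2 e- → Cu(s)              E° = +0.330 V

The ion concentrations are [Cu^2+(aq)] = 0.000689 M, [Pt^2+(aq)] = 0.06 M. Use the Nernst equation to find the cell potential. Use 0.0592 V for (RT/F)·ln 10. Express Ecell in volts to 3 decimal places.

+0.933 V

Pt²⁺/Pt is reduced (cathode, E° = +1.206 V) and Cu²⁺/Cu is oxidized (anode).
E°cell = +1.206 − (+0.330) = +0.876 V, with n = 2 electrons transferred.
Balancing gives Pt^2+(aq) + Cu(s) → Pt(s) + Cu^2+(aq); hence Q = [Cu^2+(aq)] / [Pt^2+(aq)] = 0.0115 (log Q = −1.940).
E = E° − (0.0592/n)·log Q = +0.876 − (0.0592/2)(−1.940) = +0.933 V.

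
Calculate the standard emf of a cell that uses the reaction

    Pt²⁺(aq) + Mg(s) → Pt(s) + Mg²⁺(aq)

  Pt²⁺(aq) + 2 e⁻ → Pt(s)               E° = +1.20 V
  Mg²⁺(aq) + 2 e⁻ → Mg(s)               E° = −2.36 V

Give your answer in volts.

In the reaction as written, Pt²⁺(aq) is reduced (cathode) and Mg²⁺(aq) is produced by oxidation at the anode.
E°cell = E°(cathode) − E°(anode) = +1.20 − (−2.36) = +3.56 V.

+3.56 V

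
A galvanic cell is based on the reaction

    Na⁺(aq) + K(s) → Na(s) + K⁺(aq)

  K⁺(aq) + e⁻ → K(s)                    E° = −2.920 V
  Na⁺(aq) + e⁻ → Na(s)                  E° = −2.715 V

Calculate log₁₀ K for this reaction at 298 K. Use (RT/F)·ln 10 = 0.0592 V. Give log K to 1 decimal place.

The Na⁺/Na couple is reduced (cathode); E°cell = −2.715 − (−2.920) = +0.205 V with n = 1.
At equilibrium E = 0, so log K = nE°cell / 0.0592 = (1)(+0.205) / 0.0592 = 3.5.

log K = 3.5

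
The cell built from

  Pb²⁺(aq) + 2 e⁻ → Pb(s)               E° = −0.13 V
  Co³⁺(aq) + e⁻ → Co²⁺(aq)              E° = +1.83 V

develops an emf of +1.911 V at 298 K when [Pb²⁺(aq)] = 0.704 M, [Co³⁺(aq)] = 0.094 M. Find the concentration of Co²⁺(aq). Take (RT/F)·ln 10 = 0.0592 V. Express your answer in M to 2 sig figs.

0.75 M

The Co³⁺/Co²⁺ couple has the larger reduction potential, so it is the cathode: E°cell = +1.83 − (−0.13) = +1.96 V and n = 2.
Rearranging E = E° − (0.0592/n)·log Q gives log Q = 2(+1.96 − (+1.911))/0.0592 = 1.655.
The balanced reaction is 2 Co³⁺(aq) + Pb(s) → 2 Co²⁺(aq) + Pb²⁺(aq), so Q = ([Co²⁺(aq)]^2·[Pb²⁺(aq)]) / [Co³⁺(aq)]^2.
Substituting the known concentrations and solving, log [Co²⁺(aq)] = −0.123 and [Co²⁺(aq)] = 0.75 M.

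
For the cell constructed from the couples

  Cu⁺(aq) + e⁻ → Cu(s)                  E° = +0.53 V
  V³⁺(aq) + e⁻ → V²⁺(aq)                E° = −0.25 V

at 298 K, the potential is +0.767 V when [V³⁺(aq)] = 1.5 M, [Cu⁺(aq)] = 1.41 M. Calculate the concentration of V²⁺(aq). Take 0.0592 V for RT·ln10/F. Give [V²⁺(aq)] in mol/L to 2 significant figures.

The Cu⁺/Cu couple has the larger reduction potential, so it is the cathode: E°cell = +0.53 − (−0.25) = +0.78 V and n = 1.
Rearranging E = E° − (0.0592/n)·log Q gives log Q = 1(+0.78 − (+0.767))/0.0592 = 0.220.
The balanced reaction is Cu⁺(aq) + V²⁺(aq) → Cu(s) + V³⁺(aq), so Q = [V³⁺(aq)] / ([Cu⁺(aq)]·[V²⁺(aq)]).
Solving for the unknown gives log [V²⁺(aq)] = −0.193, so [V²⁺(aq)] ≈ 0.64 M.

0.64 M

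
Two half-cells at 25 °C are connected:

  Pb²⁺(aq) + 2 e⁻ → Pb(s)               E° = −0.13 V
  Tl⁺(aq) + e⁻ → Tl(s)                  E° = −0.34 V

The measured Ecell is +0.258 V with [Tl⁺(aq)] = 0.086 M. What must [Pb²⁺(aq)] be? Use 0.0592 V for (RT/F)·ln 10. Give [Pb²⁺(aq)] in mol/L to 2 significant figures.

0.31 M

Pb²⁺/Pb is the cathode (higher E°); E°cell = −0.13 − (−0.34) = +0.21 V with n = 2.
Since E = E° − (0.0592/n)·log Q, log Q = n(E° − E)/0.0592 = −1.622.
For Pb²⁺(aq) + 2 Tl(s) → Pb(s) + 2 Tl⁺(aq), the reaction quotient is Q = [Tl⁺(aq)]^2 / [Pb²⁺(aq)].
Isolating [Pb²⁺(aq)] in Q = 10^{−1.622} yields log [Pb²⁺(aq)] = −0.509, i.e. 0.31 M.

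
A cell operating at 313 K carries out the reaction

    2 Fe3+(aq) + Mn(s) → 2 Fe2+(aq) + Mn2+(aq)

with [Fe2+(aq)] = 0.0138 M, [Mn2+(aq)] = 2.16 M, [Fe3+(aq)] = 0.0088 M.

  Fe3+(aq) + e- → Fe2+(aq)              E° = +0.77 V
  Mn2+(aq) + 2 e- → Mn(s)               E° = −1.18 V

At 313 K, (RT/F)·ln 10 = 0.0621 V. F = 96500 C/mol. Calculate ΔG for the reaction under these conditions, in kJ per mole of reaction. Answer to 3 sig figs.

With Fe³⁺/Fe²⁺ reduced at the cathode, E°cell = +0.77 − (−1.18) = +1.95 V and n = 2.
Here Q = ([Fe2+(aq)]^2·[Mn2+(aq)]) / [Fe3+(aq)]^2 = 5.31 (log Q = 0.725), giving E = +1.95 − (0.0621/2)·(0.725) = +1.9275 V.
Finally ΔG = −nFE = −(2)(96500 C/mol)(+1.9275 V) = −372 kJ/mol.

−372 kJ/mol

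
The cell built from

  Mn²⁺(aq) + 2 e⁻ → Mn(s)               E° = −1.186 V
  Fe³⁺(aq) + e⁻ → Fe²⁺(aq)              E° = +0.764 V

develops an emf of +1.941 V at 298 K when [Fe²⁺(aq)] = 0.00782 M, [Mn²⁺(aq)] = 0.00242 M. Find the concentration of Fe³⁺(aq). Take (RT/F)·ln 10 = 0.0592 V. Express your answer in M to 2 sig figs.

0.00027 M

Fe³⁺/Fe²⁺ is the cathode (higher E°); E°cell = +0.764 − (−1.186) = +1.950 V with n = 2.
Since E = E° − (0.0592/n)·log Q, log Q = n(E° − E)/0.0592 = 0.304.
Balancing electrons gives 2 Fe³⁺(aq) + Mn(s) → 2 Fe²⁺(aq) + Mn²⁺(aq); thus Q = ([Fe²⁺(aq)]^2·[Mn²⁺(aq)]) / [Fe³⁺(aq)]^2.
Substituting the known concentrations and solving, log [Fe³⁺(aq)] = −3.567 and [Fe³⁺(aq)] = 0.00027 M.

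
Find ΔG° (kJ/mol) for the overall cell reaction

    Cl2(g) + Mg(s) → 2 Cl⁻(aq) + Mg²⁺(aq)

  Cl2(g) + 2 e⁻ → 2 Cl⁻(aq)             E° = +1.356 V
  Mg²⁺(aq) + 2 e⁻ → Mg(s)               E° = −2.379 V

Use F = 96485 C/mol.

In the reaction as written Cl2(g) is reduced, so the Cl₂/Cl⁻ couple is the cathode and Mg²⁺/Mg is the anode.
E°cell = +1.356 − (−2.379) = +3.735 V; balancing electrons gives n = 2.
ΔG° = −nFE°cell = −(2)(96485)(+3.735) J/mol = −721 kJ/mol.

−721 kJ/mol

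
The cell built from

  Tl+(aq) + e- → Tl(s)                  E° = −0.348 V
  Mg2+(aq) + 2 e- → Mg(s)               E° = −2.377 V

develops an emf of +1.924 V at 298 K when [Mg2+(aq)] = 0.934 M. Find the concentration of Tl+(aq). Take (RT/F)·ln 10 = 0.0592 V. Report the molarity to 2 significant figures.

The Tl⁺/Tl couple has the larger reduction potential, so it is the cathode: E°cell = −0.348 − (−2.377) = +2.029 V and n = 2.
Rearranging E = E° − (0.0592/n)·log Q gives log Q = 2(+2.029 − (+1.924))/0.0592 = 3.547.
For 2 Tl+(aq) + Mg(s) → 2 Tl(s) + Mg2+(aq), the reaction quotient is Q = [Mg2+(aq)] / [Tl+(aq)]^2.
Solving for the unknown gives log [Tl+(aq)] = −1.788, so [Tl+(aq)] ≈ 0.016 M.

0.016 M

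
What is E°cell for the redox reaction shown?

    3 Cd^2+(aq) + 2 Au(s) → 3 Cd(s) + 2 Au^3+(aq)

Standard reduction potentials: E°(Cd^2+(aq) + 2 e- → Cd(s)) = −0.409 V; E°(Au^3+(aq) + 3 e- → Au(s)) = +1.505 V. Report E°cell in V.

−1.914 V

In the reaction as written, Cd^2+(aq) is reduced (cathode) and Au^3+(aq) is produced by oxidation at the anode.
E°cell = E°(cathode) − E°(anode) = −0.409 − (+1.505) = −1.914 V.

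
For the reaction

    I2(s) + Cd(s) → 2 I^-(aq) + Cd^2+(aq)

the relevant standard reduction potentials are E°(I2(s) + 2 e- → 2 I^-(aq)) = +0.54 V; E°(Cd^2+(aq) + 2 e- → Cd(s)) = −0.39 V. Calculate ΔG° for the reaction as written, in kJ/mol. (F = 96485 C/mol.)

−179 kJ/mol

In the reaction as written I2(s) is reduced, so the I₂/I⁻ couple is the cathode and Cd²⁺/Cd is the anode.
E°cell = +0.54 − (−0.39) = +0.93 V; balancing electrons gives n = 2.
ΔG° = −nFE°cell = −(2)(96485)(+0.93) J/mol = −179 kJ/mol.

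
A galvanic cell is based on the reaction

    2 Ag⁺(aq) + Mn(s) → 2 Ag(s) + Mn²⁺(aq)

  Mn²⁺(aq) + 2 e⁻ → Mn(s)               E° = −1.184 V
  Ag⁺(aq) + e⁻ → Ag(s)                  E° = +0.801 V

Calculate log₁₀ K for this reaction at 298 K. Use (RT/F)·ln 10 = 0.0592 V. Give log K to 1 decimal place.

The Ag⁺/Ag couple is reduced (cathode); E°cell = +0.801 − (−1.184) = +1.985 V with n = 2.
At equilibrium E = 0, so log K = nE°cell / 0.0592 = (2)(+1.985) / 0.0592 = 67.1.

log K = 67.1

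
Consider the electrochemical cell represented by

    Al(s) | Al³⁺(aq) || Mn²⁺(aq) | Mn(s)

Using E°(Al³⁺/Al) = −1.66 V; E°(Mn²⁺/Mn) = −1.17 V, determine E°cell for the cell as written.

By convention the left-hand electrode in cell notation is the anode (oxidation) and the right-hand electrode is the cathode (reduction).
E°cell = E°(right) − E°(left) = −1.17 − (−1.66) = +0.49 V.

+0.49 V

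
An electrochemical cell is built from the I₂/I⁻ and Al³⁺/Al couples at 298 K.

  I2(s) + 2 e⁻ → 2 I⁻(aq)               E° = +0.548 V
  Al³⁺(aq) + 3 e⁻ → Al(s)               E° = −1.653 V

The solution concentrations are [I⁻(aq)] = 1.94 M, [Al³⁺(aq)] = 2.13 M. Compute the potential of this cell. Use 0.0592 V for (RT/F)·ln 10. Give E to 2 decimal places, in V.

+2.18 V

Since E°(I₂/I⁻) > E°(Al³⁺/Al), I₂/I⁻ serves as the cathode.
The standard potential is +0.548 − (−1.653) = +2.201 V and the balanced reaction transfers n = 6 electrons.
For the overall reaction 3 I2(s) + 2 Al(s) → 6 I⁻(aq) + 2 Al³⁺(aq), Q = [I⁻(aq)]^6·[Al³⁺(aq)]^2 = 242, giving log Q = 2.384.
Applying E = E° − (RT ln10/nF)·log Q gives +2.201 − (0.0592/6)(2.384) = +2.18 V.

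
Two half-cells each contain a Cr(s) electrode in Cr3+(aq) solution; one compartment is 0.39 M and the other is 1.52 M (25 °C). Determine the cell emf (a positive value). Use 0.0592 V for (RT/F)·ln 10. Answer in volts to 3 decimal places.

0.012 V

For a concentration cell E°cell = 0, since both electrodes use the same couple.
The compartment with the higher Cr3+(aq) concentration (1.52 M) acts as the cathode; ions are reduced there and produced at the dilute (0.39 M) anode.
With n = 3, Ecell = −(0.0592/3)·log([dilute]/[conc]) = −(0.0592/3)·log(0.39/1.52) = +0.012 V.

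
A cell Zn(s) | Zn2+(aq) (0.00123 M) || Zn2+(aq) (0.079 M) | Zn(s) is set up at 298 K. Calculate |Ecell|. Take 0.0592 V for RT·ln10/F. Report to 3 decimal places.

0.054 V

For a concentration cell E°cell = 0, since both electrodes use the same couple.
The compartment with the higher Zn2+(aq) concentration (0.079 M) acts as the cathode; ions are reduced there and produced at the dilute (0.00123 M) anode.
With n = 2, Ecell = −(0.0592/2)·log([dilute]/[conc]) = −(0.0592/2)·log(0.00123/0.079) = +0.054 V.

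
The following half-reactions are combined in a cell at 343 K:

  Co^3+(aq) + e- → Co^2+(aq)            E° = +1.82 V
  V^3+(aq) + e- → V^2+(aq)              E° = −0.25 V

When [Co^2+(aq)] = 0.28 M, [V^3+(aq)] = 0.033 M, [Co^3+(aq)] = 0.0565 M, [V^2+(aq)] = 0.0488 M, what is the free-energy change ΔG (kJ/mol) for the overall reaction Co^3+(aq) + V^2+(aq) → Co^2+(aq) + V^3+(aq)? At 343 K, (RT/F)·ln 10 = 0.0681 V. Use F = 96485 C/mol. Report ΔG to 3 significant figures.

E°cell = +1.82 − (−0.25) = +2.07 V; the balanced reaction transfers n = 1 electron.
Here Q = ([Co^2+(aq)]·[V^3+(aq)]) / ([Co^3+(aq)]·[V^2+(aq)]) = 3.35 (log Q = 0.525), giving E = +2.07 − (0.0681/1)·(0.525) = +2.0342 V.
ΔG = −nFE = −(1)(96485)(+2.0342) J/mol = −196 kJ/mol.

−196 kJ/mol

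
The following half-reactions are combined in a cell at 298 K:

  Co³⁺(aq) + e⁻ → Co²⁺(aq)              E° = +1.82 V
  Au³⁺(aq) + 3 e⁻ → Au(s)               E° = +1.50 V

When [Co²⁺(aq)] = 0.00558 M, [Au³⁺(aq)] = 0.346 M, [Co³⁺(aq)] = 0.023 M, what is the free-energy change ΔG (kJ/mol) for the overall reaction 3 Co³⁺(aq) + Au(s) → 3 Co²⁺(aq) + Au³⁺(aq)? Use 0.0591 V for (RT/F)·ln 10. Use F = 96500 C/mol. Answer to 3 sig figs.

−106 kJ/mol

With Co³⁺/Co²⁺ reduced at the cathode, E°cell = +1.82 − (+1.50) = +0.32 V and n = 3.
Q = ([Co²⁺(aq)]^3·[Au³⁺(aq)]) / [Co³⁺(aq)]^3 = 0.00494, so log Q = −2.306 and E = +0.32 − (0.0591/3)(−2.306) = +0.3654 V.
Finally ΔG = −nFE = −(3)(96500 C/mol)(+0.3654 V) = −106 kJ/mol.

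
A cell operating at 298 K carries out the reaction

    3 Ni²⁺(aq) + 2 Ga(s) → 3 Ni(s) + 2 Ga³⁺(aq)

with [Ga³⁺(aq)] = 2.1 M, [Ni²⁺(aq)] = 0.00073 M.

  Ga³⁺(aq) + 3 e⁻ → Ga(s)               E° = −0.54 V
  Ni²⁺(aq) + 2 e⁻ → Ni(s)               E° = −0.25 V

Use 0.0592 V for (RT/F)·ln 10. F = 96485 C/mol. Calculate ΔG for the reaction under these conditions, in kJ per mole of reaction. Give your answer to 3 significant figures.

With Ni²⁺/Ni reduced at the cathode, E°cell = −0.25 − (−0.54) = +0.29 V and n = 6.
Here Q = [Ga³⁺(aq)]^2 / [Ni²⁺(aq)]^3 = 1.13×10^10 (log Q = 10.054), giving E = +0.29 − (0.0592/6)·(10.054) = +0.1908 V.
ΔG = −nFE = −(6)(96485)(+0.1908) J/mol = −110 kJ/mol.

−110 kJ/mol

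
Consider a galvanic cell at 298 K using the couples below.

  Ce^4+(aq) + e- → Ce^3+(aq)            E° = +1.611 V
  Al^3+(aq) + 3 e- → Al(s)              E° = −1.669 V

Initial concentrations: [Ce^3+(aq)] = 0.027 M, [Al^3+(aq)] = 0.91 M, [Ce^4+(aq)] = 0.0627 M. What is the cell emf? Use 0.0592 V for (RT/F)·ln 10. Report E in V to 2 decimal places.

+3.30 V

Since E°(Ce⁴⁺/Ce³⁺) > E°(Al³⁺/Al), Ce⁴⁺/Ce³⁺ serves as the cathode.
E°cell = +1.611 − (−1.669) = +3.280 V, with n = 3 electrons transferred.
For the overall reaction 3 Ce^4+(aq) + Al(s) → 3 Ce^3+(aq) + Al^3+(aq), Q = ([Ce^3+(aq)]^3·[Al^3+(aq)]) / [Ce^4+(aq)]^3 = 0.0727, giving log Q = −1.139.
E = E° − (0.0592/n)·log Q = +3.280 − (0.0592/3)(−1.139) = +3.30 V.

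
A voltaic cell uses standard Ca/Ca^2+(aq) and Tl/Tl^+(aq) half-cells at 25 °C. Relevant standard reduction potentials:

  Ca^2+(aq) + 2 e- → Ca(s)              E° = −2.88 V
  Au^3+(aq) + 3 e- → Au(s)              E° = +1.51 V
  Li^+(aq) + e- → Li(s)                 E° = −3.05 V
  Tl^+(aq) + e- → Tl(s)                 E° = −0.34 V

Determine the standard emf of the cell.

The Tl⁺/Tl couple has the higher E°, so Tl ion is reduced (cathode) and Ca is oxidized (anode).
E°cell = E°(cathode) − E°(anode) = −0.34 − (−2.88) = +2.54 V.

+2.54 V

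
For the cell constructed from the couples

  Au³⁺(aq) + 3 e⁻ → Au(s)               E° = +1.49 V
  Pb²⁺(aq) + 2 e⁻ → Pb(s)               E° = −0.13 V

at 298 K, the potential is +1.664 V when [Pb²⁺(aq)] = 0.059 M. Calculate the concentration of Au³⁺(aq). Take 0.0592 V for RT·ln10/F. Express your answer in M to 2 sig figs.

With Au³⁺/Au at the cathode and Pb²⁺/Pb at the anode, E°cell = +1.49 − (−0.13) = +1.62 V (n = 6).
Rearranging E = E° − (0.0592/n)·log Q gives log Q = 6(+1.62 − (+1.664))/0.0592 = −4.459.
The balanced reaction is 2 Au³⁺(aq) + 3 Pb(s) → 2 Au(s) + 3 Pb²⁺(aq), so Q = [Pb²⁺(aq)]^3 / [Au³⁺(aq)]^2.
Solving for the unknown gives log [Au³⁺(aq)] = 0.386, so [Au³⁺(aq)] ≈ 2.4 M.

2.4 M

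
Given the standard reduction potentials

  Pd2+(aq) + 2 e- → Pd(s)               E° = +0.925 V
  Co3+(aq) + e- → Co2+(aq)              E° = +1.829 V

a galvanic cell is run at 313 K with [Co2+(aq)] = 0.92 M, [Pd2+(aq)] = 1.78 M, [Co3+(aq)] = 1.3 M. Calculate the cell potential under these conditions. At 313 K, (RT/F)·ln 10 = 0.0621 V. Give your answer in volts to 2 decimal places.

Co³⁺/Co²⁺ is reduced (cathode, E° = +1.829 V) and Pd²⁺/Pd is oxidized (anode).
E°cell = E°cat − E°an = +1.829 − (+0.925) = +0.904 V; n = 2.
Balancing gives 2 Co3+(aq) + Pd(s) → 2 Co2+(aq) + Pd2+(aq); hence Q = ([Co2+(aq)]^2·[Pd2+(aq)]) / [Co3+(aq)]^2 = 0.891 (log Q = −0.050).
Applying E = E° − (RT ln10/nF)·log Q gives +0.904 − (0.0621/2)(−0.050) = +0.91 V.

+0.91 V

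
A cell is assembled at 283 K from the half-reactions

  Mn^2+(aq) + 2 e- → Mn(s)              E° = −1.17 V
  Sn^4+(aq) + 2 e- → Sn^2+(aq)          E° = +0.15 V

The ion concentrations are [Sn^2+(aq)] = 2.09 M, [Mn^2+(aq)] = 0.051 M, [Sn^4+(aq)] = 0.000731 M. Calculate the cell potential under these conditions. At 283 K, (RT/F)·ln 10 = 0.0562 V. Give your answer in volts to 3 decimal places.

Sn⁴⁺/Sn²⁺ is reduced (cathode, E° = +0.15 V) and Mn²⁺/Mn is oxidized (anode).
E°cell = E°cat − E°an = +0.15 − (−1.17) = +1.32 V; n = 2.
Balancing gives Sn^4+(aq) + Mn(s) → Sn^2+(aq) + Mn^2+(aq); hence Q = ([Sn^2+(aq)]·[Mn^2+(aq)]) / [Sn^4+(aq)] = 146 (log Q = 2.164).
E = E° − (0.0562/n)·log Q = +1.32 − (0.0562/2)(2.164) = +1.259 V.

+1.259 V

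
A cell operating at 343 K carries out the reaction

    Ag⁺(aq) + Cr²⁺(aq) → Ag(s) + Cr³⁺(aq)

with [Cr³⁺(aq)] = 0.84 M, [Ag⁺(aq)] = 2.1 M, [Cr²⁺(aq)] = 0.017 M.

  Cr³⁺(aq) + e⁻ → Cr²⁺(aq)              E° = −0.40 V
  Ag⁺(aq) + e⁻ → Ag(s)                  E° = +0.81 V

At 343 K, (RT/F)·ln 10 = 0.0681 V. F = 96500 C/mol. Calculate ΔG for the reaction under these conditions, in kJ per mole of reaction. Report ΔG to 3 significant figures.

−108 kJ/mol

The standard cell potential is +0.81 − (−0.40) = +1.21 V, with n = 1 electron in the balanced equation.
The reaction quotient is [Cr³⁺(aq)] / ([Ag⁺(aq)]·[Cr²⁺(aq)]) = 23.5; by Nernst, E = +1.21 − (0.0681/1)(1.372) = +1.1166 V.
ΔG = −nFE = −(1)(96500)(+1.1166) J/mol = −108 kJ/mol.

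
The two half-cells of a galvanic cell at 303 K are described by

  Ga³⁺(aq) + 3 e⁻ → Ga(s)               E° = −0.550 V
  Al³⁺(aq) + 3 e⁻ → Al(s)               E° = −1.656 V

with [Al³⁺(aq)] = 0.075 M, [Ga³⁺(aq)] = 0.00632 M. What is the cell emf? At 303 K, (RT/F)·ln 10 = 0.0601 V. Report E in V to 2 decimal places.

The Ga³⁺/Ga couple has the more positive E°, so it is the cathode; Al³⁺/Al is the anode.
E°cell = E°cat − E°an = −0.550 − (−1.656) = +1.106 V; n = 3.
For the overall reaction Ga³⁺(aq) + Al(s) → Ga(s) + Al³⁺(aq), Q = [Al³⁺(aq)] / [Ga³⁺(aq)] = 11.9, giving log Q = 1.074.
By the Nernst equation, E = +1.106 − (0.0601/3)·(1.074) = +1.08 V.

+1.08 V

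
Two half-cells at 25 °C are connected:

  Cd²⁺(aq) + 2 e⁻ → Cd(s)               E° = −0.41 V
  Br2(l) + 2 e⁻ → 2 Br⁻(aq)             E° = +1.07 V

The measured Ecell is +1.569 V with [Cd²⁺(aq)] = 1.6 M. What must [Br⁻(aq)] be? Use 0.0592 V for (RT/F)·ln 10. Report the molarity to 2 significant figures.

The Br₂/Br⁻ couple has the larger reduction potential, so it is the cathode: E°cell = +1.07 − (−0.41) = +1.48 V and n = 2.
Rearranging E = E° − (0.0592/n)·log Q gives log Q = 2(+1.48 − (+1.569))/0.0592 = −3.007.
Balancing electrons gives Br2(l) + Cd(s) → 2 Br⁻(aq) + Cd²⁺(aq); thus Q = [Br⁻(aq)]^2·[Cd²⁺(aq)].
Substituting the known concentrations and solving, log [Br⁻(aq)] = −1.606 and [Br⁻(aq)] = 0.025 M.

0.025 M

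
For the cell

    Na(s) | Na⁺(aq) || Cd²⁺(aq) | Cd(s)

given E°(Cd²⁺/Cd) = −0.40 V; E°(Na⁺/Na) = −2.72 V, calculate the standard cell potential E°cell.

+2.32 V

By convention the left-hand electrode in cell notation is the anode (oxidation) and the right-hand electrode is the cathode (reduction).
E°cell = E°(right) − E°(left) = −0.40 − (−2.72) = +2.32 V.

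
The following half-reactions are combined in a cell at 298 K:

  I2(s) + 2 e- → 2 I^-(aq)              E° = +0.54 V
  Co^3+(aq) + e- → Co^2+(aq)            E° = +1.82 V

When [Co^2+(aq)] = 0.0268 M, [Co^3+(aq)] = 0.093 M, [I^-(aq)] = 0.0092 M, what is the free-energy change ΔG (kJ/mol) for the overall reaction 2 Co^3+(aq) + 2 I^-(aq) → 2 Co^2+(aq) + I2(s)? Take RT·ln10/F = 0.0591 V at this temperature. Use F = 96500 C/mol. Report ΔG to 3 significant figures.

−230 kJ/mol

The standard cell potential is +1.82 − (+0.54) = +1.28 V, with n = 2 electrons in the balanced equation.
The reaction quotient is [Co^2+(aq)]^2 / ([Co^3+(aq)]^2·[I^-(aq)]^2) = 981; by Nernst, E = +1.28 − (0.0591/2)(2.992) = +1.1916 V.
ΔG = −nFE = −(2)(96500)(+1.1916) J/mol = −230 kJ/mol.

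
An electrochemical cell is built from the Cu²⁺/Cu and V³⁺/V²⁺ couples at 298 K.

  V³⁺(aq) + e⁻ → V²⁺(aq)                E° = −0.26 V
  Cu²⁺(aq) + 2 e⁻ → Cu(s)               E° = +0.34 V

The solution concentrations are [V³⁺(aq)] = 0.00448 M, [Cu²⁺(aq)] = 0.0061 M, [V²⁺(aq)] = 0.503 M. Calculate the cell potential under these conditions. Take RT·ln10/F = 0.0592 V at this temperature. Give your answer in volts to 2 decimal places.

+0.66 V

Cu²⁺/Cu is reduced (cathode, E° = +0.34 V) and V³⁺/V²⁺ is oxidized (anode).
E°cell = +0.34 − (−0.26) = +0.60 V, with n = 2 electrons transferred.
The balanced reaction is Cu²⁺(aq) + 2 V²⁺(aq) → Cu(s) + 2 V³⁺(aq), so Q = [V³⁺(aq)]^2 / ([Cu²⁺(aq)]·[V²⁺(aq)]^2) = 0.013 and log Q = −1.886.
Applying E = E° − (RT ln10/nF)·log Q gives +0.60 − (0.0592/2)(−1.886) = +0.66 V.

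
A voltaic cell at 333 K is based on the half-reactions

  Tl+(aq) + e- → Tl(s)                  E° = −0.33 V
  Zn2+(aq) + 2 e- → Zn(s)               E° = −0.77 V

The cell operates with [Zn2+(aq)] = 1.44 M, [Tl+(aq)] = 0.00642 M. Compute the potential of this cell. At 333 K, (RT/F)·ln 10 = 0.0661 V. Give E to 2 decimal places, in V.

Since E°(Tl⁺/Tl) > E°(Zn²⁺/Zn), Tl⁺/Tl serves as the cathode.
E°cell = E°cat − E°an = −0.33 − (−0.77) = +0.44 V; n = 2.
Balancing gives 2 Tl+(aq) + Zn(s) → 2 Tl(s) + Zn2+(aq); hence Q = [Zn2+(aq)] / [Tl+(aq)]^2 = 3.49×10^4 (log Q = 4.543).
Applying E = E° − (RT ln10/nF)·log Q gives +0.44 − (0.0661/2)(4.543) = +0.29 V.

+0.29 V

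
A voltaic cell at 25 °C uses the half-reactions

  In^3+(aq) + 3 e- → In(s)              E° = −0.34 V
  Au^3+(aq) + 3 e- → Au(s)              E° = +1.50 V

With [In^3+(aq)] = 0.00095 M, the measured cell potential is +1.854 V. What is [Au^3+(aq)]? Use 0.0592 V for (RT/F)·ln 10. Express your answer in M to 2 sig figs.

0.0049 M

With Au³⁺/Au at the cathode and In³⁺/In at the anode, E°cell = +1.50 − (−0.34) = +1.84 V (n = 3).
Rearranging E = E° − (0.0592/n)·log Q gives log Q = 3(+1.84 − (+1.854))/0.0592 = −0.709.
The balanced reaction is Au^3+(aq) + In(s) → Au(s) + In^3+(aq), so Q = [In^3+(aq)] / [Au^3+(aq)].
Isolating [Au^3+(aq)] in Q = 10^{−0.709} yields log [Au^3+(aq)] = −2.313, i.e. 0.0049 M.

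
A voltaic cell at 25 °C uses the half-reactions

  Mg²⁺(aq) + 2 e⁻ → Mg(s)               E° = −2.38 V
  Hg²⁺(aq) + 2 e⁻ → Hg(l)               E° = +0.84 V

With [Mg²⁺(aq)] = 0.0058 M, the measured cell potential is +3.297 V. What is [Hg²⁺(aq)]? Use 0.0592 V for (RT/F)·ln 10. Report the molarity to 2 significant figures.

Hg²⁺/Hg is the cathode (higher E°); E°cell = +0.84 − (−2.38) = +3.22 V with n = 2.
Since E = E° − (0.0592/n)·log Q, log Q = n(E° − E)/0.0592 = −2.601.
For Hg²⁺(aq) + Mg(s) → Hg(l) + Mg²⁺(aq), the reaction quotient is Q = [Mg²⁺(aq)] / [Hg²⁺(aq)].
Isolating [Hg²⁺(aq)] in Q = 10^{−2.601} yields log [Hg²⁺(aq)] = 0.364, i.e. 2.3 M.

2.3 M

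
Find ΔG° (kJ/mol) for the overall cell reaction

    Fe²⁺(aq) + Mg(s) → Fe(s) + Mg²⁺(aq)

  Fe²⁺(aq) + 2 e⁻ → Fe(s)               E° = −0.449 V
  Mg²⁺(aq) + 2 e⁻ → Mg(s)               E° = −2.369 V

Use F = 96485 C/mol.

−371 kJ/mol

In the reaction as written Fe²⁺(aq) is reduced, so the Fe²⁺/Fe couple is the cathode and Mg²⁺/Mg is the anode.
E°cell = −0.449 − (−2.369) = +1.920 V; balancing electrons gives n = 2.
ΔG° = −nFE°cell = −(2)(96485)(+1.920) J/mol = −371 kJ/mol.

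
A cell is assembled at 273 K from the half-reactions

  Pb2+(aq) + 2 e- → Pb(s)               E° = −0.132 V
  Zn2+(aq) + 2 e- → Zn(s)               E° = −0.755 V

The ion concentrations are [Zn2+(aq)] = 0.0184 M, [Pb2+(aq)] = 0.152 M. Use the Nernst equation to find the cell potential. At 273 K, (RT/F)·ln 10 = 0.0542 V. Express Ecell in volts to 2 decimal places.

+0.65 V

Pb²⁺/Pb is reduced (cathode, E° = −0.132 V) and Zn²⁺/Zn is oxidized (anode).
The standard potential is −0.132 − (−0.755) = +0.623 V and the balanced reaction transfers n = 2 electrons.
The balanced reaction is Pb2+(aq) + Zn(s) → Pb(s) + Zn2+(aq), so Q = [Zn2+(aq)] / [Pb2+(aq)] = 0.121 and log Q = −0.917.
E = E° − (0.0542/n)·log Q = +0.623 − (0.0542/2)(−0.917) = +0.65 V.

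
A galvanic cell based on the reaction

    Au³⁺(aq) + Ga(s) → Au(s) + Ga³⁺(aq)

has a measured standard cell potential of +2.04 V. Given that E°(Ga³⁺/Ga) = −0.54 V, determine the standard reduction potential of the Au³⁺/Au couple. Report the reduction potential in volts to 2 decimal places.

+1.50 V

In the reaction as written the Au³⁺/Au couple is reduced (cathode) and Ga³⁺/Ga is oxidized (anode), so E°cell = E°(Au³⁺/Au) − E°(Ga³⁺/Ga).
E°(Au³⁺/Au) = E°cell + E°(anode) = +2.04 + (−0.54) = +1.50 V.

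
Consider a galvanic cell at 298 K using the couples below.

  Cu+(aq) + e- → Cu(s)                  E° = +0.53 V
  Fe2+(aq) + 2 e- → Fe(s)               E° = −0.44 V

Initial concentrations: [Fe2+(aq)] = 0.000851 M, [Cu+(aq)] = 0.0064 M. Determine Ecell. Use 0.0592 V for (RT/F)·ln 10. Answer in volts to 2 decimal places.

Since E°(Cu⁺/Cu) > E°(Fe²⁺/Fe), Cu⁺/Cu serves as the cathode.
The standard potential is +0.53 − (−0.44) = +0.97 V and the balanced reaction transfers n = 2 electrons.
For the overall reaction 2 Cu+(aq) + Fe(s) → 2 Cu(s) + Fe2+(aq), Q = [Fe2+(aq)] / [Cu+(aq)]^2 = 20.8, giving log Q = 1.318.
Applying E = E° − (RT ln10/nF)·log Q gives +0.97 − (0.0592/2)(1.318) = +0.93 V.

+0.93 V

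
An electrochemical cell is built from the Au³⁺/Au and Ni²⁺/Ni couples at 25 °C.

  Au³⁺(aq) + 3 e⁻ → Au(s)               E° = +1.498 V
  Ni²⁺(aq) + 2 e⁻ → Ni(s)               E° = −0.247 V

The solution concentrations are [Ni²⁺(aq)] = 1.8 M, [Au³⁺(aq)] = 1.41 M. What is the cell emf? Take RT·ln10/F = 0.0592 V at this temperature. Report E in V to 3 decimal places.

Since E°(Au³⁺/Au) > E°(Ni²⁺/Ni), Au³⁺/Au serves as the cathode.
The standard potential is +1.498 − (−0.247) = +1.745 V and the balanced reaction transfers n = 6 electrons.
The balanced reaction is 2 Au³⁺(aq) + 3 Ni(s) → 2 Au(s) + 3 Ni²⁺(aq), so Q = [Ni²⁺(aq)]^3 / [Au³⁺(aq)]^2 = 2.93 and log Q = 0.467.
Applying E = E° − (RT ln10/nF)·log Q gives +1.745 − (0.0592/6)(0.467) = +1.740 V.

+1.740 V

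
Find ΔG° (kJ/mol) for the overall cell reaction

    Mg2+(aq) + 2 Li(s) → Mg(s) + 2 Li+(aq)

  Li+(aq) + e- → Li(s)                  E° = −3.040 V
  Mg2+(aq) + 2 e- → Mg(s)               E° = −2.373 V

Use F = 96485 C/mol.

In the reaction as written Mg2+(aq) is reduced, so the Mg²⁺/Mg couple is the cathode and Li⁺/Li is the anode.
E°cell = −2.373 − (−3.040) = +0.667 V; balancing electrons gives n = 2.
ΔG° = −nFE°cell = −(2)(96485)(+0.667) J/mol = −129 kJ/mol.

−129 kJ/mol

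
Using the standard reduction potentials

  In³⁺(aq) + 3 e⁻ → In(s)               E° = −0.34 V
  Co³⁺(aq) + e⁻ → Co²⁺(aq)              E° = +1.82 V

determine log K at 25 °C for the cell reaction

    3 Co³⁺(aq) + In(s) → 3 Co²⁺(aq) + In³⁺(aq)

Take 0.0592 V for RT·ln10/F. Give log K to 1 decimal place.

log K = 109.5

The Co³⁺/Co²⁺ couple is reduced (cathode); E°cell = +1.82 − (−0.34) = +2.16 V with n = 3.
At equilibrium E = 0, so log K = nE°cell / 0.0592 = (3)(+2.16) / 0.0592 = 109.5.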